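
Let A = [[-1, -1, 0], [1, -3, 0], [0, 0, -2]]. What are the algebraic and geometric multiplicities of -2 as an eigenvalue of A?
algebraic multiplicity 3, geometric multiplicity 2

The characteristic polynomial is (x + 2)^3, so the factor x + 2 appears with exponent 3: the algebraic multiplicity is 3.

rank(A + 2I) = 1, so the eigenspace has dimension 3 - 1 = 2: the geometric multiplicity is 2.

Since 2 < 3, A is not diagonalizable.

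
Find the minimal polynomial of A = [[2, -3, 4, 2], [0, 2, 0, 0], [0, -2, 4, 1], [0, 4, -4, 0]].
The characteristic polynomial factors as (x - 2)^4. The minimal polynomial is ∏(x - λ)^{k_λ} where k_λ is the size of the largest Jordan block at λ.

For λ = 2: rank(A - 2I) = 2, and the largest Jordan block has size 2 (the smallest k with rank((A - 2I)^k) = rank((A - 2I)^(k+1))).

So m_A(x) = (x - 2)^2.

m_A(x) = (x - 2)^2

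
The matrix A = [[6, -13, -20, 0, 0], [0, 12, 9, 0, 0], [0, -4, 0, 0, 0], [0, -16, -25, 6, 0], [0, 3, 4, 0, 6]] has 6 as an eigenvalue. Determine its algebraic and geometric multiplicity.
algebraic multiplicity 5, geometric multiplicity 3

The characteristic polynomial is (x - 6)^5, so the factor x - 6 appears with exponent 5: the algebraic multiplicity is 5.

rank(A - 6I) = 2, so the eigenspace has dimension 5 - 2 = 3: the geometric multiplicity is 3.

Since 3 < 5, A is not diagonalizable.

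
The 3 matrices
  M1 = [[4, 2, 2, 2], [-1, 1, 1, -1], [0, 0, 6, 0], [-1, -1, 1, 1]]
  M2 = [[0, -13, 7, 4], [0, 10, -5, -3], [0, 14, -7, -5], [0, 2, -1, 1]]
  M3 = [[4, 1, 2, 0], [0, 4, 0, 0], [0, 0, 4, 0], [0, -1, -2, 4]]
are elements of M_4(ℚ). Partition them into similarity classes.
3 classes: {M1}, {M2}, {M3}

Characteristic polynomials: χ_{M1} = (x - 6)(x - 2)^3, χ_{M2} = x^2(x - 2)^2, χ_{M3} = (x - 4)^4.

{M1}: invariant factors x - 2, (x - 6)(x - 2)^2.

{M2}: invariant factors x^2(x - 2)^2.

{M3}: invariant factors x - 4, x - 4, (x - 4)^2.

Matrices are similar if and only if their invariant-factor lists agree; the partition into similarity classes is {M1}, {M2}, {M3}.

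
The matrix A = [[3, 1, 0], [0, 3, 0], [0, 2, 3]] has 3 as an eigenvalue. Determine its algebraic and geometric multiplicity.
The characteristic polynomial is (x - 3)^3, so the factor x - 3 appears with exponent 3: the algebraic multiplicity is 3.

rank(A - 3I) = 1, so the eigenspace has dimension 3 - 1 = 2: the geometric multiplicity is 2.

Since 2 < 3, A is not diagonalizable.

algebraic multiplicity 3, geometric multiplicity 2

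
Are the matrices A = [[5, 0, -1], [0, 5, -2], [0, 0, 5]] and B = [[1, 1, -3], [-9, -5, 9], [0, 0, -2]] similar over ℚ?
No.

trace(A) = 15 but trace(B) = -6. The trace is a similarity invariant, so A and B are not similar.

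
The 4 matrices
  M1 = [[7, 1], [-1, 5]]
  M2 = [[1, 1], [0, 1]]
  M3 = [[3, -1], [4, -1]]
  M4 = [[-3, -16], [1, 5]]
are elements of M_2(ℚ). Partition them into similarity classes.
2 classes: {M1}, {M2, M3, M4}

Characteristic polynomials: χ_{M1} = (x - 6)^2, χ_{M2} = (x - 1)^2, χ_{M3} = (x - 1)^2, χ_{M4} = (x - 1)^2.

{M1}: invariant factors (x - 6)^2.

{M2, M3, M4}: invariant factors (x - 1)^2.

Matrices are similar if and only if their invariant-factor lists agree; the partition into similarity classes is {M1}, {M2, M3, M4}.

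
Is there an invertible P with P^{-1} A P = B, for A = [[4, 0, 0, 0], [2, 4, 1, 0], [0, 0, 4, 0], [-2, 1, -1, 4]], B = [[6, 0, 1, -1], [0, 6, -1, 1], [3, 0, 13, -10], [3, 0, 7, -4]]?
No.

trace(A) = 16 but trace(B) = 21. The trace is a similarity invariant, so A and B are not similar.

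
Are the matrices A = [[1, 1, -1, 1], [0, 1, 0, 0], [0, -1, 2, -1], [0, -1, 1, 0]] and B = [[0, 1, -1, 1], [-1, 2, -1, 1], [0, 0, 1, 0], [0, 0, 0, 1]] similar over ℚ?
Two matrices over a field are similar if and only if they have the same invariant factors.

Both A and B have characteristic polynomial (x - 1)^4 and minimal polynomial (x - 1)^2. Computing further, both have invariant factors x - 1, x - 1, (x - 1)^2. Hence A and B are similar.

Yes.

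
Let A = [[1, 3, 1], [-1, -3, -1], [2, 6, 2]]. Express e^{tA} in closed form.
A has Jordan form J = [[0, 1, 0], [0, 0, 0], [0, 0, 0]] with A = PJP^{-1}, so e^{tA} = P e^{tJ} P^{-1}.

For a Jordan block J_k(λ), e^{tJ_k(λ)} = e^{λt} · (I + tN + t^2 N^2/2! + ... + t^{k-1} N^{k-1}/(k-1)!) where N is the nilpotent superdiagonal part.

Assembling the blocks and conjugating back gives the entries of e^{tA} as shown above.

e^{tA} = [[t + 1, 3*t, t], [-t, 1 - 3*t, -t], [2*t, 6*t, 2*t + 1]]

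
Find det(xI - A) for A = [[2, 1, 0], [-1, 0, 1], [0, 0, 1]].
χ_A(x) = (x - 1)^3

xI - A = [[x - 2, -1, 0], [1, x, -1], [0, 0, x - 1]].

Expanding det(xI - A) along the first row:
det(xI - A) = + (x - 2)·det([[x, -1], [0, x - 1]]) - (-1)·det([[1, -1], [0, x - 1]]) + (0)·det([[1, x], [0, 0]]).

Evaluating gives χ_A(x) = x^3 - 3x^2 + 3x - 1 = (x - 1)^3.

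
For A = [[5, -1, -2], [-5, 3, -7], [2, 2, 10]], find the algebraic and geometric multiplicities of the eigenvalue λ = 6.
The characteristic polynomial is (x - 6)^3, so the factor x - 6 appears with exponent 3: the algebraic multiplicity is 3.

rank(A - 6I) = 2, so the eigenspace has dimension 3 - 2 = 1: the geometric multiplicity is 1.

Since 1 < 3, A is not diagonalizable.

algebraic multiplicity 3, geometric multiplicity 1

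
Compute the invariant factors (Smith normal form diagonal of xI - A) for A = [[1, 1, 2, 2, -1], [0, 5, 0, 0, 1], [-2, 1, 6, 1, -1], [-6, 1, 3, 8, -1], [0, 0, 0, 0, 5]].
The Jordan structure of A has elementary divisors (x - 5)^3, (x - 5)^2. Arranging the block sizes at each eigenvalue in decreasing order and taking row products gives the invariant factors.

Invariant factors (smallest first, each dividing the next): (x - 5)^2, (x - 5)^3.

Check: the last factor (x - 5)^3 is the minimal polynomial, and the product (x - 5)^5 is the characteristic polynomial.

(x - 5)^2, (x - 5)^3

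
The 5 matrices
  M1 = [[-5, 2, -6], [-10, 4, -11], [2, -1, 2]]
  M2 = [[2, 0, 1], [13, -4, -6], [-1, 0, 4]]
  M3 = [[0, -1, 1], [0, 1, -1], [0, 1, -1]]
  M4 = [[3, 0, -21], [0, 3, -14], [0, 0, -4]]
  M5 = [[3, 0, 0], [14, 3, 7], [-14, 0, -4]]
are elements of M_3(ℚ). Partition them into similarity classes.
Characteristic polynomials: χ_{M1} = (x - 1)^2(x + 1), χ_{M2} = (x - 3)^2(x + 4), χ_{M3} = x^3, χ_{M4} = (x - 3)^2(x + 4), χ_{M5} = (x - 3)^2(x + 4).

{M1}: invariant factors (x - 1)^2(x + 1).

{M2}: invariant factors (x - 3)^2(x + 4).

{M3}: invariant factors x, x^2.

{M4, M5}: invariant factors x - 3, (x - 3)(x + 4).

Matrices are similar if and only if their invariant-factor lists agree; the partition into similarity classes is {M1}, {M2}, {M3}, {M4, M5}.

4 classes: {M1}, {M2}, {M3}, {M4, M5}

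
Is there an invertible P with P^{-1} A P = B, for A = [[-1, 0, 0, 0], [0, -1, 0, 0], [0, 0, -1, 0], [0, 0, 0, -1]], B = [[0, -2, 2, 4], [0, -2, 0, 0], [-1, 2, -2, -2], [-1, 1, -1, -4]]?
No.

trace(A) = -4 but trace(B) = -8. The trace is a similarity invariant, so A and B are not similar.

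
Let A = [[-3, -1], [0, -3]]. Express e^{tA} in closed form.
A has Jordan form J = [[-3, 1], [0, -3]] with A = PJP^{-1}, so e^{tA} = P e^{tJ} P^{-1}.

For a Jordan block J_k(λ), e^{tJ_k(λ)} = e^{λt} · (I + tN + t^2 N^2/2! + ... + t^{k-1} N^{k-1}/(k-1)!) where N is the nilpotent superdiagonal part.

Assembling the blocks and conjugating back gives the entries of e^{tA} as shown above.

e^{tA} = [[e^{-3*t}, -t*e^{-3*t}], [0, e^{-3*t}]]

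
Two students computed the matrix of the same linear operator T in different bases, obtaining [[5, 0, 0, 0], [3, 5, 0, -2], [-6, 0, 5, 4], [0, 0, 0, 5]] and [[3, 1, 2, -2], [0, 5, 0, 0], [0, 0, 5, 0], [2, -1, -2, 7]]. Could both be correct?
Two matrices over a field are similar if and only if they have the same invariant factors.

Both A and B have characteristic polynomial (x - 5)^4 and minimal polynomial (x - 5)^2. Computing further, both have invariant factors x - 5, x - 5, (x - 5)^2. Hence A and B are similar.

Yes.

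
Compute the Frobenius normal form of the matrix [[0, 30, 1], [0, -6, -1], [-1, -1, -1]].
The invariant factors of A (the non-unit diagonal entries of the Smith normal form of xI - A over ℚ[x]) are (x + 4)(x^2 + 3x - 6), each dividing the next. The characteristic polynomial is their product, (x + 4)(x^2 + 3x - 6).

The rational canonical form is the block-diagonal matrix of companion matrices C(f_i):
R = [[0, 0, 24], [1, 0, -6], [0, 1, -7]].

Note the characteristic polynomial does not split into linear factors over ℚ, so A has no Jordan form over ℚ; the rational canonical form exists over any field.

R = [[0, 0, 24], [1, 0, -6], [0, 1, -7]]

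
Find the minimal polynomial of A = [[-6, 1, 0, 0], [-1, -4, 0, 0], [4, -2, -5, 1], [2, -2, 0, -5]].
m_A(x) = (x + 5)^2

The characteristic polynomial factors as (x + 5)^4. The minimal polynomial is ∏(x - λ)^{k_λ} where k_λ is the size of the largest Jordan block at λ.

For λ = -5: rank(A + 5I) = 2, and the largest Jordan block has size 2 (the smallest k with rank((A + 5I)^k) = rank((A + 5I)^(k+1))).

So m_A(x) = (x + 5)^2.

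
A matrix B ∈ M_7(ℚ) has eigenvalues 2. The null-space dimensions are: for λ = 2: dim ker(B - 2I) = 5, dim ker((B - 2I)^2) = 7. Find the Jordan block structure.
Jordan blocks: (2, 2), (2, 2), (2, 1), (2, 1), (2, 1)

λ = 2: successive nullity increments [5, 2] count blocks of size ≥ k; block sizes are [2, 2, 1, 1, 1].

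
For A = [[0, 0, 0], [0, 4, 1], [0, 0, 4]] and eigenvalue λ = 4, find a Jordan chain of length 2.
v_1 = [[0, -1, 1]]^T, v_2 = [[0, 1, 0]]^T

We seek v_1 ∈ ker((A - 4I)^2) \ ker(A - 4I), then set v_{i+1} = (A - 4I) v_i.

One such chain is v_1 = [[0, -1, 1]]^T, v_2 = [[0, 1, 0]]^T. Check: (A - 4I) v_2 = [[0, 0, 0]]^T = 0.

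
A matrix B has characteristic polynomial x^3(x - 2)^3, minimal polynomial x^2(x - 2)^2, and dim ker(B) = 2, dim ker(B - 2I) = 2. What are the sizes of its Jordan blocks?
Jordan blocks: (0, 2), (0, 1), (2, 2), (2, 1)

λ = 0: algebraic multiplicity 3 (exponent in χ_B), largest block size 2 (exponent in m_B), 2 blocks (geometric multiplicity). These force block sizes [2, 1].
λ = 2: algebraic multiplicity 3 (exponent in χ_B), largest block size 2 (exponent in m_B), 2 blocks (geometric multiplicity). These force block sizes [2, 1].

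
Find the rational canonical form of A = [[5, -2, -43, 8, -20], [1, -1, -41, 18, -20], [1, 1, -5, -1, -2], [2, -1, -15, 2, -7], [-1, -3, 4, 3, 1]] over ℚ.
The invariant factors of A (the non-unit diagonal entries of the Smith normal form of xI - A over ℚ[x]) are (x - 3)(x - 1)^2(x^2 + 3x + 4), each dividing the next. The characteristic polynomial is their product, (x - 3)(x - 1)^2(x^2 + 3x + 4).

The rational canonical form is the block-diagonal matrix of companion matrices C(f_i):
R = [[0, 0, 0, 0, 12], [1, 0, 0, 0, -19], [0, 1, 0, 0, 2], [0, 0, 1, 0, 4], [0, 0, 0, 1, 2]].

Note the characteristic polynomial does not split into linear factors over ℚ, so A has no Jordan form over ℚ; the rational canonical form exists over any field.

R = [[0, 0, 0, 0, 12], [1, 0, 0, 0, -19], [0, 1, 0, 0, 2], [0, 0, 1, 0, 4], [0, 0, 0, 1, 2]]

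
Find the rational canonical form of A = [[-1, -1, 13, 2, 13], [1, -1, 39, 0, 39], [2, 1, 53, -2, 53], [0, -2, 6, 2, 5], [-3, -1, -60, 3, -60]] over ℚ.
R = [[0, 0, 0, 0, -12], [1, 0, 0, 0, 41], [0, 1, 0, 0, 27], [0, 0, 1, 0, -8], [0, 0, 0, 1, -7]]

The invariant factors of A (the non-unit diagonal entries of the Smith normal form of xI - A over ℚ[x]) are (x + 3)(x + 4)(x^3 - 4x + 1), each dividing the next. The characteristic polynomial is their product, (x + 3)(x + 4)(x^3 - 4x + 1).

The rational canonical form is the block-diagonal matrix of companion matrices C(f_i):
R = [[0, 0, 0, 0, -12], [1, 0, 0, 0, 41], [0, 1, 0, 0, 27], [0, 0, 1, 0, -8], [0, 0, 0, 1, -7]].

Note the characteristic polynomial does not split into linear factors over ℚ, so A has no Jordan form over ℚ; the rational canonical form exists over any field.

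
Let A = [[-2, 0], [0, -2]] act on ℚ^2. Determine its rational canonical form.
The invariant factors of A (the non-unit diagonal entries of the Smith normal form of xI - A over ℚ[x]) are x + 2, x + 2, each dividing the next. The characteristic polynomial is their product, (x + 2)^2.

The rational canonical form is the block-diagonal matrix of companion matrices C(f_i):
R = [[-2, 0], [0, -2]].

R = [[-2, 0], [0, -2]]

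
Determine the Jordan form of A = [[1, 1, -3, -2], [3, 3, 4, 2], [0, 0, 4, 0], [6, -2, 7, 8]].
The characteristic polynomial is det(xI - A) = (x - 4)^4, so the eigenvalues are 4 (algebraic multiplicity 4).

For λ = 4: rank(A - 4I) = 2, rank((A - 4I)^2) = 1, rank((A - 4I)^3) = 0. The eigenspace has dimension 4 - 2 = 2, so there are 2 Jordan blocks; the rank sequence gives block sizes [3, 1].

Assembling the blocks gives the Jordan form J above.

J = [[4, 1, 0, 0], [0, 4, 1, 0], [0, 0, 4, 0], [0, 0, 0, 4]]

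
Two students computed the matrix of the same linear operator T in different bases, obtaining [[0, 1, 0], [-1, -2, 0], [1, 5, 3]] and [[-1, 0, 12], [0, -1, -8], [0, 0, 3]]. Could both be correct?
No.

Both have characteristic polynomial (x - 3)(x + 1)^2, but the minimal polynomial of A is (x - 3)(x + 1)^2 while the minimal polynomial of B is (x - 3)(x + 1). The minimal polynomial is a similarity invariant, so A and B are not similar.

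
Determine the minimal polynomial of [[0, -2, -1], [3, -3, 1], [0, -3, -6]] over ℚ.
m_A(x) = (x + 3)^3

The characteristic polynomial factors as (x + 3)^3. The minimal polynomial is ∏(x - λ)^{k_λ} where k_λ is the size of the largest Jordan block at λ.

For λ = -3: rank(A + 3I) = 2, and the largest Jordan block has size 3 (the smallest k with rank((A + 3I)^k) = rank((A + 3I)^(k+1))).

So m_A(x) = (x + 3)^3.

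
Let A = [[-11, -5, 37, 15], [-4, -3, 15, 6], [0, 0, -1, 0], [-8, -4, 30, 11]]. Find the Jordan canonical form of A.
The characteristic polynomial is det(xI - A) = (x + 1)^4, so the eigenvalues are -1 (algebraic multiplicity 4).

For λ = -1: rank(A + I) = 2, rank((A + I)^2) = 1, rank((A + I)^3) = 0. The eigenspace has dimension 4 - 2 = 2, so there are 2 Jordan blocks; the rank sequence gives block sizes [3, 1].

Assembling the blocks gives the Jordan form J above.

J = [[-1, 1, 0, 0], [0, -1, 1, 0], [0, 0, -1, 0], [0, 0, 0, -1]]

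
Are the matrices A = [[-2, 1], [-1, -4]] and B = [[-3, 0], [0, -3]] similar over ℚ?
Both have characteristic polynomial (x + 3)^2, but the minimal polynomial of A is (x + 3)^2 while the minimal polynomial of B is x + 3. The minimal polynomial is a similarity invariant, so A and B are not similar.

No.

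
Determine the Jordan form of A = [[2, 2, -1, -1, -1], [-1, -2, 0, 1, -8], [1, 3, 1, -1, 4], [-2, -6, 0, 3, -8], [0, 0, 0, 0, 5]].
J = [[1, 1, 0, 0, 0], [0, 1, 1, 0, 0], [0, 0, 1, 0, 0], [0, 0, 0, 1, 0], [0, 0, 0, 0, 5]]

The characteristic polynomial is det(xI - A) = (x - 5)(x - 1)^4, so the eigenvalues are 1 (algebraic multiplicity 4), 5 (algebraic multiplicity 1).

For λ = 1: rank(A - I) = 3, rank((A - I)^2) = 2, rank((A - I)^3) = 1. The eigenspace has dimension 5 - 3 = 2, so there are 2 Jordan blocks; the rank sequence gives block sizes [3, 1].

For λ = 5: algebraic multiplicity 1 gives one 1×1 block.

Assembling the blocks gives the Jordan form J above.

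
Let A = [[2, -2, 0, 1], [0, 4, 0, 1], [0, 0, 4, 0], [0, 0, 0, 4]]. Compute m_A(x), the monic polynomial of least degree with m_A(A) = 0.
m_A(x) = (x - 4)^2(x - 2)

The characteristic polynomial factors as (x - 4)^3(x - 2). The minimal polynomial is ∏(x - λ)^{k_λ} where k_λ is the size of the largest Jordan block at λ.

For λ = 2: rank(A - 2I) = 3, and the largest Jordan block has size 1 (the smallest k with rank((A - 2I)^k) = rank((A - 2I)^(k+1))).
For λ = 4: rank(A - 4I) = 2, and the largest Jordan block has size 2 (the smallest k with rank((A - 4I)^k) = rank((A - 4I)^(k+1))).

So m_A(x) = (x - 4)^2(x - 2).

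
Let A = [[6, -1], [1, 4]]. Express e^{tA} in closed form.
A has Jordan form J = [[5, 1], [0, 5]] with A = PJP^{-1}, so e^{tA} = P e^{tJ} P^{-1}.

For a Jordan block J_k(λ), e^{tJ_k(λ)} = e^{λt} · (I + tN + t^2 N^2/2! + ... + t^{k-1} N^{k-1}/(k-1)!) where N is the nilpotent superdiagonal part.

Assembling the blocks and conjugating back gives the entries of e^{tA} as shown above.

e^{tA} = [[(t + 1)*e^{5*t}, -t*e^{5*t}], [t*e^{5*t}, (1 - t)*e^{5*t}]]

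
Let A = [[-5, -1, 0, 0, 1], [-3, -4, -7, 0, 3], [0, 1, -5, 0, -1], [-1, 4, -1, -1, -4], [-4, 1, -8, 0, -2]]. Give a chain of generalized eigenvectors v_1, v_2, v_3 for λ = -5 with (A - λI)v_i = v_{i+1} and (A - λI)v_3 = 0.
v_1 = [[1, 1, 0, 0, 1]]^T, v_2 = [[0, 1, 0, -1, 0]]^T, v_3 = [[-1, 1, 1, 0, 1]]^T

We seek v_1 ∈ ker((A + 5I)^3) \ ker((A + 5I)^2), then set v_{i+1} = (A + 5I) v_i.

One such chain is v_1 = [[1, 1, 0, 0, 1]]^T, v_2 = [[0, 1, 0, -1, 0]]^T, v_3 = [[-1, 1, 1, 0, 1]]^T. Check: (A + 5I) v_3 = [[0, 0, 0, 0, 0]]^T = 0.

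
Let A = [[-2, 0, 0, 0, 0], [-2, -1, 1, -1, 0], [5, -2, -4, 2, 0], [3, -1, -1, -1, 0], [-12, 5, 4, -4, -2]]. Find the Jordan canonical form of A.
The characteristic polynomial is det(xI - A) = (x + 2)^5, so the eigenvalues are -2 (algebraic multiplicity 5).

For λ = -2: rank(A + 2I) = 3, rank((A + 2I)^2) = 1, rank((A + 2I)^3) = 0. The eigenspace has dimension 5 - 3 = 2, so there are 2 Jordan blocks; the rank sequence gives block sizes [3, 2].

Assembling the blocks gives the Jordan form J above.

J = [[-2, 1, 0, 0, 0], [0, -2, 1, 0, 0], [0, 0, -2, 0, 0], [0, 0, 0, -2, 1], [0, 0, 0, 0, -2]]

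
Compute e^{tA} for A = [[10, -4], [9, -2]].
A has Jordan form J = [[4, 1], [0, 4]] with A = PJP^{-1}, so e^{tA} = P e^{tJ} P^{-1}.

For a Jordan block J_k(λ), e^{tJ_k(λ)} = e^{λt} · (I + tN + t^2 N^2/2! + ... + t^{k-1} N^{k-1}/(k-1)!) where N is the nilpotent superdiagonal part.

Assembling the blocks and conjugating back gives the entries of e^{tA} as shown above.

e^{tA} = [[(6*t + 1)*e^{4*t}, -4*t*e^{4*t}], [9*t*e^{4*t}, (1 - 6*t)*e^{4*t}]]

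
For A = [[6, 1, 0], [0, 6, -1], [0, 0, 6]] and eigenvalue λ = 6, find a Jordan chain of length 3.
We seek v_1 ∈ ker((A - 6I)^3) \ ker((A - 6I)^2), then set v_{i+1} = (A - 6I) v_i.

One such chain is v_1 = [[0, 0, -1]]^T, v_2 = [[0, 1, 0]]^T, v_3 = [[1, 0, 0]]^T. Check: (A - 6I) v_3 = [[0, 0, 0]]^T = 0.

v_1 = [[0, 0, -1]]^T, v_2 = [[0, 1, 0]]^T, v_3 = [[1, 0, 0]]^T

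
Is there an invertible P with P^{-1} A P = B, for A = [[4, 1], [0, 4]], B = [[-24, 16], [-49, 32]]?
Yes.

Two matrices over a field are similar if and only if they have the same invariant factors.

Both A and B have characteristic polynomial (x - 4)^2 and minimal polynomial (x - 4)^2. Computing further, both have invariant factors (x - 4)^2. Hence A and B are similar.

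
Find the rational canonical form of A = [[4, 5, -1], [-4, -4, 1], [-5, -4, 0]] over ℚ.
The invariant factors of A (the non-unit diagonal entries of the Smith normal form of xI - A over ℚ[x]) are x^3 + 3x + 5, each dividing the next. The characteristic polynomial is their product, x^3 + 3x + 5.

The rational canonical form is the block-diagonal matrix of companion matrices C(f_i):
R = [[0, 0, -5], [1, 0, -3], [0, 1, 0]].

Note the characteristic polynomial does not split into linear factors over ℚ, so A has no Jordan form over ℚ; the rational canonical form exists over any field.

R = [[0, 0, -5], [1, 0, -3], [0, 1, 0]]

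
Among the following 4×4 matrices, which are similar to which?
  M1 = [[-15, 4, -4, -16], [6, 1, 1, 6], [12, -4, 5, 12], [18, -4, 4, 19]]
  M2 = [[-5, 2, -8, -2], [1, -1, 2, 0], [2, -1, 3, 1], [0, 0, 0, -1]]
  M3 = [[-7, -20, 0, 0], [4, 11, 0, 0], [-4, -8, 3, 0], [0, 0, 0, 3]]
Characteristic polynomials: χ_{M1} = (x - 3)^3(x - 1), χ_{M2} = (x + 1)^4, χ_{M3} = (x - 3)^3(x - 1).

{M1}: invariant factors x - 3, (x - 3)^2(x - 1).

{M2}: invariant factors x + 1, (x + 1)^3.

{M3}: invariant factors x - 3, x - 3, (x - 3)(x - 1).

Matrices are similar if and only if their invariant-factor lists agree; the partition into similarity classes is {M1}, {M2}, {M3}.

3 classes: {M1}, {M2}, {M3}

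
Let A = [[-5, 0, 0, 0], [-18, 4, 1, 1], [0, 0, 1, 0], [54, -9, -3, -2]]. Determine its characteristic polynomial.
xI - A = [[x + 5, 0, 0, 0], [18, x - 4, -1, -1], [0, 0, x - 1, 0], [-54, 9, 3, x + 2]].

Expanding det(xI - A) along the first row:
det(xI - A) = + (x + 5)·det([[x - 4, -1, -1], [0, x - 1, 0], [9, 3, x + 2]]) - (0)·det([[18, -1, -1], [0, x - 1, 0], [-54, 3, x + 2]]) + (0)·det([[18, x - 4, -1], [0, 0, 0], [-54, 9, x + 2]]) - (0)·det([[18, x - 4, -1], [0, 0, x - 1], [-54, 9, 3]]).

Evaluating gives χ_A(x) = x^4 + 2x^3 - 12x^2 + 14x - 5 = (x - 1)^3(x + 5).

χ_A(x) = (x - 1)^3(x + 5)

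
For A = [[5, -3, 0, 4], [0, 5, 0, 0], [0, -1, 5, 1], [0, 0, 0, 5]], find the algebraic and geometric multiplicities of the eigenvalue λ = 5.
algebraic multiplicity 4, geometric multiplicity 2

The characteristic polynomial is (x - 5)^4, so the factor x - 5 appears with exponent 4: the algebraic multiplicity is 4.

rank(A - 5I) = 2, so the eigenspace has dimension 4 - 2 = 2: the geometric multiplicity is 2.

Since 2 < 4, A is not diagonalizable.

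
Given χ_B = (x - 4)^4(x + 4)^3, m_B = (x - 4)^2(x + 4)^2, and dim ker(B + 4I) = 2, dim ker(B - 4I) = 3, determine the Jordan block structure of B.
Jordan blocks: (-4, 2), (-4, 1), (4, 2), (4, 1), (4, 1)

λ = -4: algebraic multiplicity 3 (exponent in χ_B), largest block size 2 (exponent in m_B), 2 blocks (geometric multiplicity). These force block sizes [2, 1].
λ = 4: algebraic multiplicity 4 (exponent in χ_B), largest block size 2 (exponent in m_B), 3 blocks (geometric multiplicity). These force block sizes [2, 1, 1].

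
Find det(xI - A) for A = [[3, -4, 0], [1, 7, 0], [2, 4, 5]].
xI - A = [[x - 3, 4, 0], [-1, x - 7, 0], [-2, -4, x - 5]].

Expanding det(xI - A) along the first row:
det(xI - A) = + (x - 3)·det([[x - 7, 0], [-4, x - 5]]) - (4)·det([[-1, 0], [-2, x - 5]]) + (0)·det([[-1, x - 7], [-2, -4]]).

Evaluating gives χ_A(x) = x^3 - 15x^2 + 75x - 125 = (x - 5)^3.

χ_A(x) = (x - 5)^3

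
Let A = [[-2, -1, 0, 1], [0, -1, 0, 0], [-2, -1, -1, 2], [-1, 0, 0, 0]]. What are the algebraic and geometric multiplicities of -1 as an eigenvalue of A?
algebraic multiplicity 4, geometric multiplicity 2

The characteristic polynomial is (x + 1)^4, so the factor x + 1 appears with exponent 4: the algebraic multiplicity is 4.

rank(A + I) = 2, so the eigenspace has dimension 4 - 2 = 2: the geometric multiplicity is 2.

Since 2 < 4, A is not diagonalizable.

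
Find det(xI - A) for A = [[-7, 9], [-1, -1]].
χ_A(x) = (x + 4)^2

xI - A = [[x + 7, -9], [1, x + 1]].

Expanding det(xI - A) along the first row:
det(xI - A) = + (x + 7)·det([[x + 1]]) - (-9)·det([[1]]).

Evaluating gives χ_A(x) = x^2 + 8x + 16 = (x + 4)^2.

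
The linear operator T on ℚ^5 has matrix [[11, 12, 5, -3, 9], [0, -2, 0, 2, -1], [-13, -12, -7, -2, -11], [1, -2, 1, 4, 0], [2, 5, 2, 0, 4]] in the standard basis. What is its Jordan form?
J = [[1, 1, 0, 0, 0], [0, 1, 0, 0, 0], [0, 0, 1, 1, 0], [0, 0, 0, 1, 0], [0, 0, 0, 0, 6]]

The characteristic polynomial is det(xI - A) = (x - 6)(x - 1)^4, so the eigenvalues are 1 (algebraic multiplicity 4), 6 (algebraic multiplicity 1).

For λ = 1: rank(A - I) = 3, rank((A - I)^2) = 1. The eigenspace has dimension 5 - 3 = 2, so there are 2 Jordan blocks; the rank sequence gives block sizes [2, 2].

For λ = 6: algebraic multiplicity 1 gives one 1×1 block.

Assembling the blocks gives the Jordan form J above.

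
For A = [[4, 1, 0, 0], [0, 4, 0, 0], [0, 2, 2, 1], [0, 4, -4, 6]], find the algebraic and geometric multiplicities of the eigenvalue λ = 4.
algebraic multiplicity 4, geometric multiplicity 2

The characteristic polynomial is (x - 4)^4, so the factor x - 4 appears with exponent 4: the algebraic multiplicity is 4.

rank(A - 4I) = 2, so the eigenspace has dimension 4 - 2 = 2: the geometric multiplicity is 2.

Since 2 < 4, A is not diagonalizable.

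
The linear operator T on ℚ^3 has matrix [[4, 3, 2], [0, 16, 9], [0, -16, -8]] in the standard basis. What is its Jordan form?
The characteristic polynomial is det(xI - A) = (x - 4)^3, so the eigenvalues are 4 (algebraic multiplicity 3).

For λ = 4: rank(A - 4I) = 2, rank((A - 4I)^2) = 1, rank((A - 4I)^3) = 0. The eigenspace has dimension 3 - 2 = 1, so there is 1 Jordan block; the rank sequence gives block sizes [3].

Assembling the blocks gives the Jordan form J above.

J = [[4, 1, 0], [0, 4, 1], [0, 0, 4]]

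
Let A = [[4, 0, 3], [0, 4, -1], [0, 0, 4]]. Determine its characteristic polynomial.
xI - A = [[x - 4, 0, -3], [0, x - 4, 1], [0, 0, x - 4]].

Expanding det(xI - A) along the first row:
det(xI - A) = + (x - 4)·det([[x - 4, 1], [0, x - 4]]) - (0)·det([[0, 1], [0, x - 4]]) + (-3)·det([[0, x - 4], [0, 0]]).

Evaluating gives χ_A(x) = x^3 - 12x^2 + 48x - 64 = (x - 4)^3.

χ_A(x) = (x - 4)^3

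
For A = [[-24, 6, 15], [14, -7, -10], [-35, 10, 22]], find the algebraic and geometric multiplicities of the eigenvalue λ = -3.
algebraic multiplicity 3, geometric multiplicity 2

The characteristic polynomial is (x + 3)^3, so the factor x + 3 appears with exponent 3: the algebraic multiplicity is 3.

rank(A + 3I) = 1, so the eigenspace has dimension 3 - 1 = 2: the geometric multiplicity is 2.

Since 2 < 3, A is not diagonalizable.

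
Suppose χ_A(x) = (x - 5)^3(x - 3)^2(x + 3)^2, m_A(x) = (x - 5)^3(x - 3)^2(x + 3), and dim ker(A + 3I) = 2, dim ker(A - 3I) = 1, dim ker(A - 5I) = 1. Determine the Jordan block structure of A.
λ = -3: algebraic multiplicity 2 (exponent in χ_A), largest block size 1 (exponent in m_A), 2 blocks (geometric multiplicity). These force block sizes [1, 1].
λ = 3: algebraic multiplicity 2 (exponent in χ_A), largest block size 2 (exponent in m_A), 1 block (geometric multiplicity). This forces block sizes [2].
λ = 5: algebraic multiplicity 3 (exponent in χ_A), largest block size 3 (exponent in m_A), 1 block (geometric multiplicity). This forces block sizes [3].

Jordan blocks: (-3, 1), (-3, 1), (3, 2), (5, 3)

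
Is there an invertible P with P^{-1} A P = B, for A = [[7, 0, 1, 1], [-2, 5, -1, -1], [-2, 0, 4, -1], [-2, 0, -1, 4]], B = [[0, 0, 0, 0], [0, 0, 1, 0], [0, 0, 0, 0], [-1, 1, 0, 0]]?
trace(A) = 20 but trace(B) = 0. The trace is a similarity invariant, so A and B are not similar.

No.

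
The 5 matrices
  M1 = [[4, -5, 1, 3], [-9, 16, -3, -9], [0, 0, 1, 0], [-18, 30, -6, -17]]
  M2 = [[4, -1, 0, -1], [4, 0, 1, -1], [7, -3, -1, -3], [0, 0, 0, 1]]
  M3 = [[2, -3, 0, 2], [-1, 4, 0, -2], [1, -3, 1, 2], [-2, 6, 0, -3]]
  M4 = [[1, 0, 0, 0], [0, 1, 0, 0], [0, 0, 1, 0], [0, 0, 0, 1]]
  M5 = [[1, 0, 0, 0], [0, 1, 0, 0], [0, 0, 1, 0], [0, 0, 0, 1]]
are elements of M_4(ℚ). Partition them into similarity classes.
3 classes: {M1, M3}, {M2}, {M4, M5}

Characteristic polynomials: χ_{M1} = (x - 1)^4, χ_{M2} = (x - 1)^4, χ_{M3} = (x - 1)^4, χ_{M4} = (x - 1)^4, χ_{M5} = (x - 1)^4.

{M1, M3}: invariant factors x - 1, x - 1, (x - 1)^2.

{M2}: invariant factors x - 1, (x - 1)^3.

{M4, M5}: invariant factors x - 1, x - 1, x - 1, x - 1.

Matrices are similar if and only if their invariant-factor lists agree; the partition into similarity classes is {M1, M3}, {M2}, {M4, M5}.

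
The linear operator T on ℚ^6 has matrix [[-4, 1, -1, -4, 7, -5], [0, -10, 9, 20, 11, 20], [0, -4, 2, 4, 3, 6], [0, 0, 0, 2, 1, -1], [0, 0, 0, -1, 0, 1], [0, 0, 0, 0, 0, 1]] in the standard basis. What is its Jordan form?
The characteristic polynomial is det(xI - A) = (x - 1)^3(x + 4)^3, so the eigenvalues are -4 (algebraic multiplicity 3), 1 (algebraic multiplicity 3).

For λ = -4: rank(A + 4I) = 5, rank((A + 4I)^2) = 4, rank((A + 4I)^3) = 3. The eigenspace has dimension 6 - 5 = 1, so there is 1 Jordan block; the rank sequence gives block sizes [3].

For λ = 1: rank(A - I) = 4, rank((A - I)^2) = 3. The eigenspace has dimension 6 - 4 = 2, so there are 2 Jordan blocks; the rank sequence gives block sizes [2, 1].

Assembling the blocks gives the Jordan form J above.

J = [[-4, 1, 0, 0, 0, 0], [0, -4, 1, 0, 0, 0], [0, 0, -4, 0, 0, 0], [0, 0, 0, 1, 1, 0], [0, 0, 0, 0, 1, 0], [0, 0, 0, 0, 0, 1]]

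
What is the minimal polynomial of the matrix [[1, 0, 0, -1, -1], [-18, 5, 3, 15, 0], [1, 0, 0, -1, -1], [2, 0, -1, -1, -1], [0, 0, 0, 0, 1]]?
The characteristic polynomial factors as x^3(x - 5)(x - 1). The minimal polynomial is ∏(x - λ)^{k_λ} where k_λ is the size of the largest Jordan block at λ.

For λ = 0: rank(A) = 4, and the largest Jordan block has size 3 (the smallest k with rank(A^k) = rank(A^(k+1))).
For λ = 1: rank(A - I) = 4, and the largest Jordan block has size 1 (the smallest k with rank((A - I)^k) = rank((A - I)^(k+1))).
For λ = 5: rank(A - 5I) = 4, and the largest Jordan block has size 1 (the smallest k with rank((A - 5I)^k) = rank((A - 5I)^(k+1))).

So m_A(x) = x^3(x - 5)(x - 1).

m_A(x) = x^3(x - 5)(x - 1)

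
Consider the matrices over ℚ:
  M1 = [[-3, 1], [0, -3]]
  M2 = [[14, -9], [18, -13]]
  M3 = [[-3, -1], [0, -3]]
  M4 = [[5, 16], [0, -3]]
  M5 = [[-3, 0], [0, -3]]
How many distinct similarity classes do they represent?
Characteristic polynomials: χ_{M1} = (x + 3)^2, χ_{M2} = (x - 5)(x + 4), χ_{M3} = (x + 3)^2, χ_{M4} = (x - 5)(x + 3), χ_{M5} = (x + 3)^2.

{M1, M3}: invariant factors (x + 3)^2.

{M2}: invariant factors (x - 5)(x + 4).

{M4}: invariant factors (x - 5)(x + 3).

{M5}: invariant factors x + 3, x + 3.

Matrices are similar if and only if their invariant-factor lists agree; the partition into similarity classes is {M1, M3}, {M2}, {M4}, {M5}.

4 classes: {M1, M3}, {M2}, {M4}, {M5}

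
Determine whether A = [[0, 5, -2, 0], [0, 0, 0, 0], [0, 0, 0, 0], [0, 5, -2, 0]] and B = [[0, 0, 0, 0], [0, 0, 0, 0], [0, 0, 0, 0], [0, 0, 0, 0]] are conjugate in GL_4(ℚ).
Both have characteristic polynomial x^4, but the minimal polynomial of A is x^2 while the minimal polynomial of B is x. The minimal polynomial is a similarity invariant, so A and B are not similar.

No.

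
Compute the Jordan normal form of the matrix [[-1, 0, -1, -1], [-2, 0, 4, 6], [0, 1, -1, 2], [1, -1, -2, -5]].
The characteristic polynomial is det(xI - A) = (x + 1)(x + 2)^3, so the eigenvalues are -2 (algebraic multiplicity 3), -1 (algebraic multiplicity 1).

For λ = -2: rank(A + 2I) = 2, rank((A + 2I)^2) = 1. The eigenspace has dimension 4 - 2 = 2, so there are 2 Jordan blocks; the rank sequence gives block sizes [2, 1].

For λ = -1: algebraic multiplicity 1 gives one 1×1 block.

Assembling the blocks gives the Jordan form J above.

J = [[-2, 1, 0, 0], [0, -2, 0, 0], [0, 0, -2, 0], [0, 0, 0, -1]]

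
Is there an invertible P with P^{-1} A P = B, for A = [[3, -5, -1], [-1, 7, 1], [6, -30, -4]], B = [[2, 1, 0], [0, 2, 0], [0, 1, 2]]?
Two matrices over a field are similar if and only if they have the same invariant factors.

Both A and B have characteristic polynomial (x - 2)^3 and minimal polynomial (x - 2)^2. Computing further, both have invariant factors x - 2, (x - 2)^2. Hence A and B are similar.

Yes.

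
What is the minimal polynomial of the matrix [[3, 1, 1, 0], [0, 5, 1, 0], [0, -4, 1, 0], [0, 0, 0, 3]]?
The characteristic polynomial factors as (x - 3)^4. The minimal polynomial is ∏(x - λ)^{k_λ} where k_λ is the size of the largest Jordan block at λ.

For λ = 3: rank(A - 3I) = 2, and the largest Jordan block has size 3 (the smallest k with rank((A - 3I)^k) = rank((A - 3I)^(k+1))).

So m_A(x) = (x - 3)^3.

m_A(x) = (x - 3)^3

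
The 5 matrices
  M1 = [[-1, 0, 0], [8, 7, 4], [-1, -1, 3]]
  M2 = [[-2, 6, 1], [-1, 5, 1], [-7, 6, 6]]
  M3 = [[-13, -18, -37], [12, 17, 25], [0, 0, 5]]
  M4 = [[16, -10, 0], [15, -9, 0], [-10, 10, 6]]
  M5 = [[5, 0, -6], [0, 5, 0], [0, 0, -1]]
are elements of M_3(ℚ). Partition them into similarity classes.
3 classes: {M1, M2, M3}, {M4}, {M5}

Characteristic polynomials: χ_{M1} = (x - 5)^2(x + 1), χ_{M2} = (x - 5)^2(x + 1), χ_{M3} = (x - 5)^2(x + 1), χ_{M4} = (x - 6)^2(x - 1), χ_{M5} = (x - 5)^2(x + 1).

{M1, M2, M3}: invariant factors (x - 5)^2(x + 1).

{M4}: invariant factors x - 6, (x - 6)(x - 1).

{M5}: invariant factors x - 5, (x - 5)(x + 1).

Matrices are similar if and only if their invariant-factor lists agree; the partition into similarity classes is {M1, M2, M3}, {M4}, {M5}.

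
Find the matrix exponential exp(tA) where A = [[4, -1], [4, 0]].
e^{tA} = [[(2*t + 1)*e^{2*t}, -t*e^{2*t}], [4*t*e^{2*t}, (1 - 2*t)*e^{2*t}]]

A has Jordan form J = [[2, 1], [0, 2]] with A = PJP^{-1}, so e^{tA} = P e^{tJ} P^{-1}.

For a Jordan block J_k(λ), e^{tJ_k(λ)} = e^{λt} · (I + tN + t^2 N^2/2! + ... + t^{k-1} N^{k-1}/(k-1)!) where N is the nilpotent superdiagonal part.

Assembling the blocks and conjugating back gives the entries of e^{tA} as shown above.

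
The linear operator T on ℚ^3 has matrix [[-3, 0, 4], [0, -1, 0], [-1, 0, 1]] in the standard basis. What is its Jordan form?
J = [[-1, 1, 0], [0, -1, 0], [0, 0, -1]]

The characteristic polynomial is det(xI - A) = (x + 1)^3, so the eigenvalues are -1 (algebraic multiplicity 3).

For λ = -1: rank(A + I) = 1, rank((A + I)^2) = 0. The eigenspace has dimension 3 - 1 = 2, so there are 2 Jordan blocks; the rank sequence gives block sizes [2, 1].

Assembling the blocks gives the Jordan form J above.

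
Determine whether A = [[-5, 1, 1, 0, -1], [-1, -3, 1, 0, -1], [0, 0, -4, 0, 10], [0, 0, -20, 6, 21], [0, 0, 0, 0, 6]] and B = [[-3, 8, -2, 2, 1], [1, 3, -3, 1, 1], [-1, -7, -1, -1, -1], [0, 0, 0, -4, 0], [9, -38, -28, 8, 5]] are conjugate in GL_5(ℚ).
Two matrices over a field are similar if and only if they have the same invariant factors.

Both A and B have characteristic polynomial (x - 6)^2(x + 4)^3 and minimal polynomial (x - 6)^2(x + 4)^2. Computing further, both have invariant factors x + 4, (x - 6)^2(x + 4)^2. Hence A and B are similar.

Yes.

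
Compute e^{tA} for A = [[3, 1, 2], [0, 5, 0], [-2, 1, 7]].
A has Jordan form J = [[5, 1, 0], [0, 5, 0], [0, 0, 5]] with A = PJP^{-1}, so e^{tA} = P e^{tJ} P^{-1}.

For a Jordan block J_k(λ), e^{tJ_k(λ)} = e^{λt} · (I + tN + t^2 N^2/2! + ... + t^{k-1} N^{k-1}/(k-1)!) where N is the nilpotent superdiagonal part.

Assembling the blocks and conjugating back gives the entries of e^{tA} as shown above.

e^{tA} = [[(1 - 2*t)*e^{5*t}, t*e^{5*t}, 2*t*e^{5*t}], [0, e^{5*t}, 0], [-2*t*e^{5*t}, t*e^{5*t}, (2*t + 1)*e^{5*t}]]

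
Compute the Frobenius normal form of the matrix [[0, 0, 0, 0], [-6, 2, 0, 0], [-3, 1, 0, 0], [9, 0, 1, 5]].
R = [[0, 0, 0, 0], [0, 0, 0, 0], [0, 1, 0, -10], [0, 0, 1, 7]]

The invariant factors of A (the non-unit diagonal entries of the Smith normal form of xI - A over ℚ[x]) are x, x(x - 5)(x - 2), each dividing the next. The characteristic polynomial is their product, x^2(x - 5)(x - 2).

The rational canonical form is the block-diagonal matrix of companion matrices C(f_i):
R = [[0, 0, 0, 0], [0, 0, 0, 0], [0, 1, 0, -10], [0, 0, 1, 7]].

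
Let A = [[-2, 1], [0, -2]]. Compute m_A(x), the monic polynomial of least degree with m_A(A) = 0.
m_A(x) = (x + 2)^2

The characteristic polynomial factors as (x + 2)^2. The minimal polynomial is ∏(x - λ)^{k_λ} where k_λ is the size of the largest Jordan block at λ.

For λ = -2: rank(A + 2I) = 1, and the largest Jordan block has size 2 (the smallest k with rank((A + 2I)^k) = rank((A + 2I)^(k+1))).

So m_A(x) = (x + 2)^2.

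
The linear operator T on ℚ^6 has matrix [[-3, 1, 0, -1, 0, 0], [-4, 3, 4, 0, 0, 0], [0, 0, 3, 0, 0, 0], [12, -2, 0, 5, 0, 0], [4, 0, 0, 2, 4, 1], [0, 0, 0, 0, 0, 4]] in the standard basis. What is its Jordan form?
J = [[1, 1, 0, 0, 0, 0], [0, 1, 0, 0, 0, 0], [0, 0, 3, 0, 0, 0], [0, 0, 0, 3, 0, 0], [0, 0, 0, 0, 4, 1], [0, 0, 0, 0, 0, 4]]

The characteristic polynomial is det(xI - A) = (x - 4)^2(x - 3)^2(x - 1)^2, so the eigenvalues are 1 (algebraic multiplicity 2), 3 (algebraic multiplicity 2), 4 (algebraic multiplicity 2).

For λ = 1: rank(A - I) = 5, rank((A - I)^2) = 4. The eigenspace has dimension 6 - 5 = 1, so there is 1 Jordan block; the rank sequence gives block sizes [2].

For λ = 3: rank(A - 3I) = 4. The eigenspace has dimension 6 - 4 = 2, so there are 2 Jordan blocks; the rank sequence gives block sizes [1, 1].

For λ = 4: rank(A - 4I) = 5, rank((A - 4I)^2) = 4. The eigenspace has dimension 6 - 5 = 1, so there is 1 Jordan block; the rank sequence gives block sizes [2].

Assembling the blocks gives the Jordan form J above.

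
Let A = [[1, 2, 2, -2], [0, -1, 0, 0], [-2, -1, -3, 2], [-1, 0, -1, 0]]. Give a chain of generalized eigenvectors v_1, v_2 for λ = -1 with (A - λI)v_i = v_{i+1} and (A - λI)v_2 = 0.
v_1 = [[-1, 1, 2, 2]]^T, v_2 = [[0, 0, 1, 1]]^T

We seek v_1 ∈ ker((A + I)^2) \ ker(A + I), then set v_{i+1} = (A + I) v_i.

One such chain is v_1 = [[-1, 1, 2, 2]]^T, v_2 = [[0, 0, 1, 1]]^T. Check: (A + I) v_2 = [[0, 0, 0, 0]]^T = 0.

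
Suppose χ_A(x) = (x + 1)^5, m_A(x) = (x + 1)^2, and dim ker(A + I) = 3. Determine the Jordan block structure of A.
λ = -1: algebraic multiplicity 5 (exponent in χ_A), largest block size 2 (exponent in m_A), 3 blocks (geometric multiplicity). These force block sizes [2, 2, 1].

Jordan blocks: (-1, 2), (-1, 2), (-1, 1)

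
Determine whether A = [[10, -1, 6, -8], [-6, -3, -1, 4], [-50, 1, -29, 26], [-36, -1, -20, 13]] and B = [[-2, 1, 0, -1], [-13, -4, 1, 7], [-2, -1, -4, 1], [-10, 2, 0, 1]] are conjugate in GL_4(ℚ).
Two matrices over a field are similar if and only if they have the same invariant factors.

Both A and B have characteristic polynomial (x - 3)(x + 4)^3 and minimal polynomial (x - 3)(x + 4)^3. Computing further, both have invariant factors (x - 3)(x + 4)^3. Hence A and B are similar.

Yes.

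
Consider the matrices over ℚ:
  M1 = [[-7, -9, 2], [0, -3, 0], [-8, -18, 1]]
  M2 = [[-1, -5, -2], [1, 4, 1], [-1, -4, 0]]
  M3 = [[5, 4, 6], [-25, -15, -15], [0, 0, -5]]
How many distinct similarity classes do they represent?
3 classes: {M1}, {M2}, {M3}

Characteristic polynomials: χ_{M1} = (x + 3)^3, χ_{M2} = (x - 1)^3, χ_{M3} = (x + 5)^3.

{M1}: invariant factors x + 3, (x + 3)^2.

{M2}: invariant factors (x - 1)^3.

{M3}: invariant factors x + 5, (x + 5)^2.

Matrices are similar if and only if their invariant-factor lists agree; the partition into similarity classes is {M1}, {M2}, {M3}.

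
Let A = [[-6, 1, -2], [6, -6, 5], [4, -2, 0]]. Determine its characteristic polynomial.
χ_A(x) = (x + 4)^3

xI - A = [[x + 6, -1, 2], [-6, x + 6, -5], [-4, 2, x]].

Expanding det(xI - A) along the first row:
det(xI - A) = + (x + 6)·det([[x + 6, -5], [2, x]]) - (-1)·det([[-6, -5], [-4, x]]) + (2)·det([[-6, x + 6], [-4, 2]]).

Evaluating gives χ_A(x) = x^3 + 12x^2 + 48x + 64 = (x + 4)^3.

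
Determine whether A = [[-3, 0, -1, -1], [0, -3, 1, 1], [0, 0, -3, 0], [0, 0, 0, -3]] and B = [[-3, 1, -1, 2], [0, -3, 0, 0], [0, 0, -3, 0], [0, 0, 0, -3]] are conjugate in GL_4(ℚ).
Two matrices over a field are similar if and only if they have the same invariant factors.

Both A and B have characteristic polynomial (x + 3)^4 and minimal polynomial (x + 3)^2. Computing further, both have invariant factors x + 3, x + 3, (x + 3)^2. Hence A and B are similar.

Yes.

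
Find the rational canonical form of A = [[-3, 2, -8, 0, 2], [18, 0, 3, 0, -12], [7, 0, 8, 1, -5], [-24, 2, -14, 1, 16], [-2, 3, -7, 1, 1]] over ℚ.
R = [[3, 0, 0, 0, 0], [0, 0, 0, 0, -9], [0, 1, 0, 0, -12], [0, 0, 1, 0, 2], [0, 0, 0, 1, 4]]

The invariant factors of A (the non-unit diagonal entries of the Smith normal form of xI - A over ℚ[x]) are x - 3, (x - 3)^2(x + 1)^2, each dividing the next. The characteristic polynomial is their product, (x - 3)^3(x + 1)^2.

The rational canonical form is the block-diagonal matrix of companion matrices C(f_i):
R = [[3, 0, 0, 0, 0], [0, 0, 0, 0, -9], [0, 1, 0, 0, -12], [0, 0, 1, 0, 2], [0, 0, 0, 1, 4]].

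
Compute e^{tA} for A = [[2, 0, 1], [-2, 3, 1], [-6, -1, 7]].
e^{tA} = [[(-t^2 - 2*t + 1)*e^{4*t}, -t^2*e^{4*t}/2, t*(t + 2)*e^{4*t}/2], [-2*t*e^{4*t}, (1 - t)*e^{4*t}, t*e^{4*t}], [2*t*(-t - 3)*e^{4*t}, -t*(t + 1)*e^{4*t}, (t^2 + 3*t + 1)*e^{4*t}]]

A has Jordan form J = [[4, 1, 0], [0, 4, 1], [0, 0, 4]] with A = PJP^{-1}, so e^{tA} = P e^{tJ} P^{-1}.

For a Jordan block J_k(λ), e^{tJ_k(λ)} = e^{λt} · (I + tN + t^2 N^2/2! + ... + t^{k-1} N^{k-1}/(k-1)!) where N is the nilpotent superdiagonal part.

Assembling the blocks and conjugating back gives the entries of e^{tA} as shown above.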